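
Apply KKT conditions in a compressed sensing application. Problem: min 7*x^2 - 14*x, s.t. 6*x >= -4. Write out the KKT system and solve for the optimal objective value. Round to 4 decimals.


Step 1: Try lambda = 0 (constraint inactive).
Stationarity: 2*7*x - 14 = 0
x* = 14/(2*7) = 1.0
Check constraint: 6*1.0 = 6.0 >= -4 -- satisfied.
Step 2: Compute optimal value.
f(x*) = 7*1.0^2 - 14*1.0 = -7.0


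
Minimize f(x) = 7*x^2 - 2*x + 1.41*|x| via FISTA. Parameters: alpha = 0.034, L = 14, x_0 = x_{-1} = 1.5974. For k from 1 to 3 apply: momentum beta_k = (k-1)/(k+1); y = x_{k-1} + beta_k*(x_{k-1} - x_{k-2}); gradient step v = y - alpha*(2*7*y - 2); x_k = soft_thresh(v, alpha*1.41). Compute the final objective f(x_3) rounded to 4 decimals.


FISTA on f(x) = 7*x^2 - 2*x + 1.41*|x|
L = 14, alpha = 0.034
Iteration 1: beta = 0.0, y = 1.5974 + 0.0*(1.5974 - 1.5974) = 1.5974
  grad(y) = 20.3636, v = y - alpha*grad = 0.905
  prox(v) = soft_thresh(0.905, 0.0479) = 0.8571
Iteration 2: beta = 0.3333, y = 0.8571 + 0.3333*(0.8571 - 1.5974) = 0.6103
  grad(y) = 6.5446, v = y - alpha*grad = 0.3878
  prox(v) = soft_thresh(0.3878, 0.0479) = 0.3399
Iteration 3: beta = 0.5, y = 0.3399 + 0.5*(0.3399 - 0.8571) = 0.0813
  grad(y) = -0.8624, v = y - alpha*grad = 0.1106
  prox(v) = soft_thresh(0.1106, 0.0479) = 0.0626
f(x_3) = 7*0.0626^2 - 2*0.0626 + 1.41*|0.0626| = -0.0095


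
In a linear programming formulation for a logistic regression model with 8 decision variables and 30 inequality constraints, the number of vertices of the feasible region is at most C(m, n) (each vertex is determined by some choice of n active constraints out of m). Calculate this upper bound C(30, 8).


Each vertex corresponds to some choice of n active constraints out of m, so the number of vertices is at most C(m, n) = m! / (n!(m-n)!).
m = 30, n = 8
Numerator: 30 * 29 * 28 * 27 * 26 * 25 * 24 * 23
Denominator: 8! = 40320
C(30, 8) = 5852925


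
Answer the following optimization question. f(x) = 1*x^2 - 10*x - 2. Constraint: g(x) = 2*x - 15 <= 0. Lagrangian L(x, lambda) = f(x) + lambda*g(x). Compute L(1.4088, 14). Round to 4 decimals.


Step 1: Evaluate f(x).
f(1.4088) = 1*1.4088^2 - 10*1.4088 - 2 = -14.1033
Step 2: Evaluate g(x).
g(1.4088) = 2*1.4088 - 15 = -12.1824
Step 3: Compute Lagrangian.
L = -14.1033 + 14*-12.1824 = -184.6569


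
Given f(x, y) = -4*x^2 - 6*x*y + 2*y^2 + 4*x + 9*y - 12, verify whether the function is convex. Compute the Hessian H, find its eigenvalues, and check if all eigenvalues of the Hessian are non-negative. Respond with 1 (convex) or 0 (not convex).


The Hessian of f(x,y) = -4*x^2 - 6*x*y + 2*y^2 + 4*x + 9*y - 12 is:
H = [[-8, -6], [-6, 4]]
Trace = -8 + 4 = -4
Determinant = -8*4 - (-6)^2 = -68
Discriminant = (-4)^2 - 4*-68 = 288.0
Eigenvalues: lambda_1 = -10.4853, lambda_2 = 6.4853
The function is not convex.

0


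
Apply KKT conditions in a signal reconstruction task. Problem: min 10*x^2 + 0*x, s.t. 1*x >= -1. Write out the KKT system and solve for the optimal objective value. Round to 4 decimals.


Step 1: Try lambda = 0 (constraint inactive).
Stationarity: 2*10*x + 0 = 0
x* = 0/(2*10) = 0.0
Check constraint: 1*0.0 = 0.0 >= -1 -- satisfied.
Step 2: Compute optimal value.
f(x*) = 10*0.0^2 + 0*0.0 = 0.0


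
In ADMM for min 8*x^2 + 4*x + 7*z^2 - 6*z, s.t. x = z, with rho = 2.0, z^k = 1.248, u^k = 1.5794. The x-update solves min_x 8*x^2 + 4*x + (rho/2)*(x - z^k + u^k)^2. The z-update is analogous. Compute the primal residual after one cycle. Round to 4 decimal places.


ADMM iteration with rho = 2.0, z^k = 1.248, u^k = 1.5794
Step 1: x-update.
Minimize 8*x^2 + 4*x + (2.0/2)*(x - 1.248 + 1.5794)^2
FOC: (2*8 + 2.0)*x = -4 + 2.0*(1.248 - 1.5794)
x^{k+1} = -0.259
Step 2: z-update.
Minimize 7*z^2 - 6*z + (2.0/2)*(-0.259 - z + 1.5794)^2
FOC: (2*7 + 2.0)*z = 6 + 2.0*(-0.259 + 1.5794)
z^{k+1} = 0.54
Step 3: u-update.
u^{k+1} = 1.5794 - 0.259 - 0.54 = 0.7803
Step 4: Primal residual = |-0.259 - 0.54| = 0.7991


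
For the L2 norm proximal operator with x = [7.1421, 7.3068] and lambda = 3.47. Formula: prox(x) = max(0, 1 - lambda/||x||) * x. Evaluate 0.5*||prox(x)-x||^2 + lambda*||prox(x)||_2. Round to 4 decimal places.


Step 1: Compute ||x||.
||x|| = 10.2176
Step 2: Compute scaling factor.
scale = max(0, 1 - 3.47/10.2176) = 0.6604
Step 3: prox(x) = [4.7166, 4.8253]
||prox(x)|| = 6.7476
Step 4: Proximal objective.
0.5*||prox-x||^2 = 6.0205
lambda*||prox|| = 23.4142
Total = 29.4345


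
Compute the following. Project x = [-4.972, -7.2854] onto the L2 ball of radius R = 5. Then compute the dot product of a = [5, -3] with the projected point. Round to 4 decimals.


Step 1: Compute ||x|| (intermediates to 6 decimals).
||x|| = sqrt((-4.972)^2 + (-7.2854)^2) = 8.820308
Step 2: Project.
Since ||x|| > R, scale = R/||x|| = 5/8.820308 = 0.566874, proj(x) = scale * x
proj(x) = [-2.818498, -4.129904]
Step 3: Dot product.
a^T * proj(x) = 5*(-2.818498) - 3*(-4.129904) = -1.7028


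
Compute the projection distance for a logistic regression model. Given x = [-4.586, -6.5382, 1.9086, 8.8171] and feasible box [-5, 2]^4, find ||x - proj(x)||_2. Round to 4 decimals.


Project each component onto [-5, 2].
clip(-4.586) = -4.586, clip(-6.5382) = -5.0, clip(1.9086) = 1.9086, clip(8.8171) = 2.0
Projection = [-4.586, -5.0, 1.9086, 2.0]
Squared diffs: [0.0, 2.3661, 0.0, 46.4729]
Distance = sqrt(48.839) = 6.9885


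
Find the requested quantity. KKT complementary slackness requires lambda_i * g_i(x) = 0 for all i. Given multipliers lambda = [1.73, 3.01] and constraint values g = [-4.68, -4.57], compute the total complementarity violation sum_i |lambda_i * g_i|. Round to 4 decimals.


KKT complementary slackness check:
lambda_1 * g_1 = 1.73 * -4.68 = -8.0964
lambda_2 * g_2 = 3.01 * -4.57 = -13.7557
Total violation = 8.0964 + 13.7557 = 21.8521


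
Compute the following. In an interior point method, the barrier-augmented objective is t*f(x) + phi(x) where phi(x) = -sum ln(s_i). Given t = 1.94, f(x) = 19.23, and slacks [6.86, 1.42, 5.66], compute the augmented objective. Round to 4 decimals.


Step 1: Compute log-barrier.
ln values: [1.9257, 0.3507, 1.7334]
phi = -(1.9257 + 0.3507 + 1.7334) = -4.0098
Step 2: Compute augmented objective.
t*f(x) = 1.94*19.23 = 37.3062
Total = 37.3062 - 4.0098 = 33.2964


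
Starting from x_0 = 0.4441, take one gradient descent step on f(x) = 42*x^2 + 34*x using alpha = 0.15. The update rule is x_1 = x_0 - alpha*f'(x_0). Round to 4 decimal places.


We compute the gradient at x_0 and apply the update.
f'(x) = 84*x + 34
f'(0.4441) = 84*0.4441 + 34 = 71.3044
x_1 = 0.4441 - 0.15*71.3044 = -10.2516


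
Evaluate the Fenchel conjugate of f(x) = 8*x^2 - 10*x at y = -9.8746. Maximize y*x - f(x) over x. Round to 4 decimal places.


f*(y) = sup_x {y*x - a*x^2 - b*x} = sup_x {(y-b)*x - a*x^2}
FOC: (y - b) - 2a*x = 0 => x* = (y - b)/(2a)
x* = (-9.8746 + 10)/(2*8) = 0.0078
f*(-9.8746) = (y-b)^2/(4a) = (-9.8746 + 10)^2/(4*8)
= 0.0157/32 = 0.0005


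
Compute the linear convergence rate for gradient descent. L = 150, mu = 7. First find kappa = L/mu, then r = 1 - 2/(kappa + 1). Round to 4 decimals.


Step 1: Compute the condition number.
kappa = L/mu = 150/7 = 21.4286
Step 2: Compute the convergence rate.
r = 1 - 2/(kappa + 1) = 1 - 2*mu/(L + mu) = (L - mu)/(L + mu) = 143/157 = 0.9108


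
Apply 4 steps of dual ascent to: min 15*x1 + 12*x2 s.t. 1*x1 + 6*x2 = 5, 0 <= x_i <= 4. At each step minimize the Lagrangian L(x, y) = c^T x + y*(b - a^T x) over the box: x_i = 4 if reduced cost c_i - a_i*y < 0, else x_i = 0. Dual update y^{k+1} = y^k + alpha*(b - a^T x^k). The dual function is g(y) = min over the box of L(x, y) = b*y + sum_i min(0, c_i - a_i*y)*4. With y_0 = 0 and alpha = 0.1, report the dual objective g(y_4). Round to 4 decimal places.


Dual ascent for LP: min 15*x1 + 12*x2, 1*x1 + 6*x2 = 5, 0 <= x_i <= 4
Step 1: y^k = 0.0, reduced costs: (15.0, 12.0)
  x^k = (0.0, 0.0), subgradient = b - a^T x = 5.0
  y^{k+1} = 0.0 + 0.1*5.0 = 0.5
Step 2: y^k = 0.5, reduced costs: (14.5, 9.0)
  x^k = (0.0, 0.0), subgradient = b - a^T x = 5.0
  y^{k+1} = 0.5 + 0.1*5.0 = 1.0
Step 3: y^k = 1.0, reduced costs: (14.0, 6.0)
  x^k = (0.0, 0.0), subgradient = b - a^T x = 5.0
  y^{k+1} = 1.0 + 0.1*5.0 = 1.5
Step 4: y^k = 1.5, reduced costs: (13.5, 3.0)
  x^k = (0.0, 0.0), subgradient = b - a^T x = 5.0
  y^{k+1} = 1.5 + 0.1*5.0 = 2.0
Dual objective at y_4 = 2.0: reduced costs (13.0, 0.0), box minimizer x = (0.0, 0.0)
g(y_4) = b*y + (c1 - a1*y)*x1 + (c2 - a2*y)*x2 = 5*2.0 + 13.0*0.0 + 0.0*0.0 = 10.0 + 0.0 + 0.0 = 10.0


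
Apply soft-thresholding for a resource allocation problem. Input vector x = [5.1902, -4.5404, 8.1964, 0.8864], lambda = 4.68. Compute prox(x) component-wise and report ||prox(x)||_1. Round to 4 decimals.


Soft-thresholding with lambda = 4.68:
prox(5.1902) = sign(5.1902)*max(|5.1902| - 4.68, 0) = 0.5102
prox(-4.5404) = sign(-4.5404)*max(|-4.5404| - 4.68, 0) = 0.0
prox(8.1964) = sign(8.1964)*max(|8.1964| - 4.68, 0) = 3.5164
prox(0.8864) = sign(0.8864)*max(|0.8864| - 4.68, 0) = 0.0
prox(x) = [0.5102, 0.0, 3.5164, 0.0]
||prox(x)||_1 = 0.5102 + 0.0 + 3.5164 + 0.0 = 4.0266


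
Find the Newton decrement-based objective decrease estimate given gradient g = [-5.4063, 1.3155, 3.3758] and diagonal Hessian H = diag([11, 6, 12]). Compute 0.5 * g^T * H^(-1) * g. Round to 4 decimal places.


Step 1: H is diagonal, so H^(-1) * g = [-0.4915, 0.2193, 0.2813].
Step 2: g^T H^(-1) g = sum_i g_i^2 / H_ii
  = (-5.4063)^2/11 + (1.3155)^2/6 + (3.3758)^2/12
  = 2.6571 + 0.2884 + 0.9497 = 3.8952
Step 3: Objective decrease = 0.5 * g^T H^(-1) g = 1.9476


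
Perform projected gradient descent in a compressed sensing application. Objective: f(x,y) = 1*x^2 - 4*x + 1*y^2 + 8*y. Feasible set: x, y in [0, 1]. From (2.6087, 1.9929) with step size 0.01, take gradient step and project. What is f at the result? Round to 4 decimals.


Step 1: Compute gradient at (2.6087, 1.9929).
grad_x = 2*1*2.6087 - 4 = 1.2174
grad_y = 2*1*1.9929 + 8 = 11.9858
Step 2: Gradient step.
x_raw = 2.6087 - 0.01*1.2174 = 2.5965
y_raw = 1.9929 - 0.01*11.9858 = 1.873
Step 3: Project onto [0, 1].
x_proj = clip(2.5965) = 1.0
y_proj = clip(1.873) = 1.0
Step 4: Evaluate f.
f(1.0, 1.0) = 6.0


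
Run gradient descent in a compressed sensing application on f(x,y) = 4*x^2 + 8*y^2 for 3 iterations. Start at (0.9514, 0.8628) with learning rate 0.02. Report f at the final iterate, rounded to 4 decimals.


Gradient descent on f(x,y) = 4*x^2 + 8*y^2.
Starting point: (0.9514, 0.8628), alpha = 0.02
Step 1: grad_x = 2*4*0.9514 = 7.6112, grad_y = 2*8*0.8628 = 13.8048
  x_1 = 0.9514 - 0.02*7.6112 = 0.7992
  y_1 = 0.8628 - 0.02*13.8048 = 0.5867
Step 2: grad_x = 2*4*0.7992 = 6.3934, grad_y = 2*8*0.5867 = 9.3873
  x_2 = 0.7992 - 0.02*6.3934 = 0.6713
  y_2 = 0.5867 - 0.02*9.3873 = 0.399
Step 3: grad_x = 2*4*0.6713 = 5.3705, grad_y = 2*8*0.399 = 6.3833
  x_3 = 0.6713 - 0.02*5.3705 = 0.5639
  y_3 = 0.399 - 0.02*6.3833 = 0.2713
f(0.5639, 0.2713) = 4*0.5639^2 + 8*0.2713^2 = 1.8607


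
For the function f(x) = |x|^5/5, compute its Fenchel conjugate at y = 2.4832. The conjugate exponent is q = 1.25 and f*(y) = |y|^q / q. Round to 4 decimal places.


The conjugate exponent q satisfies 1/p + 1/q = 1.
p = 5, so q = 5/(5 - 1) = 1.25
|y|^q = 2.4832^1.25 = 3.1172
f*(2.4832) = 3.1172 / 1.25 = 2.4938


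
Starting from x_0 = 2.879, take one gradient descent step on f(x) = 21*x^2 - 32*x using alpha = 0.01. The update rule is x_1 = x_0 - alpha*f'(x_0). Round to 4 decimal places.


We compute the gradient at x_0 and apply the update.
f'(x) = 42*x - 32
f'(2.879) = 42*2.879 - 32 = 88.918
x_1 = 2.879 - 0.01*88.918 = 1.9898


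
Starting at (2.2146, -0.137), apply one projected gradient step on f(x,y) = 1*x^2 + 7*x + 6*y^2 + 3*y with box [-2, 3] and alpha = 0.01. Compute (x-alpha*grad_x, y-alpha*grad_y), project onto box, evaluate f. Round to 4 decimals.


Step 1: Compute gradient at (2.2146, -0.137).
grad_x = 2*1*2.2146 + 7 = 11.4292
grad_y = 2*6*-0.137 + 3 = 1.356
Step 2: Gradient step.
x_raw = 2.2146 - 0.01*11.4292 = 2.1003
y_raw = -0.137 - 0.01*1.356 = -0.1506
Step 3: Project onto [-2, 3].
x_proj = clip(2.1003) = 2.1003
y_proj = clip(-0.1506) = -0.1506
Step 4: Evaluate f.
f(2.1003, -0.1506) = 18.7978


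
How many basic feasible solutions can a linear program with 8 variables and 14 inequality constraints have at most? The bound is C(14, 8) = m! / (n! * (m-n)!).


Each vertex corresponds to some choice of n active constraints out of m, so the number of vertices is at most C(m, n) = m! / (n!(m-n)!).
m = 14, n = 8
Numerator: 14 * 13 * 12 * 11 * 10 * 9 * 8 * 7
Denominator: 8! = 40320
C(14, 8) = 3003


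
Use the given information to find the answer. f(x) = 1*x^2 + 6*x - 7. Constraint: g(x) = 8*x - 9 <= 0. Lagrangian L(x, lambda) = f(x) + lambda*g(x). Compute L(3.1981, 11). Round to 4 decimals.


Step 1: Evaluate f(x).
f(3.1981) = 1*3.1981^2 + 6*3.1981 - 7 = 22.4164
Step 2: Evaluate g(x).
g(3.1981) = 8*3.1981 - 9 = 16.5848
Step 3: Compute Lagrangian.
L = 22.4164 + 11*16.5848 = 204.8492


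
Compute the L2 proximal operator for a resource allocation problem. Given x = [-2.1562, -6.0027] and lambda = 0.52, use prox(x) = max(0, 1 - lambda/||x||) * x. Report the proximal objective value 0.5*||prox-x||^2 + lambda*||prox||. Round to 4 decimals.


Step 1: Compute ||x||.
||x|| = 6.3782
Step 2: Compute scaling factor.
scale = max(0, 1 - 0.52/6.3782) = 0.9185
Step 3: prox(x) = [-1.9804, -5.5133]
||prox(x)|| = 5.8582
Step 4: Proximal objective.
0.5*||prox-x||^2 = 0.1352
lambda*||prox|| = 3.0463
Total = 3.1815


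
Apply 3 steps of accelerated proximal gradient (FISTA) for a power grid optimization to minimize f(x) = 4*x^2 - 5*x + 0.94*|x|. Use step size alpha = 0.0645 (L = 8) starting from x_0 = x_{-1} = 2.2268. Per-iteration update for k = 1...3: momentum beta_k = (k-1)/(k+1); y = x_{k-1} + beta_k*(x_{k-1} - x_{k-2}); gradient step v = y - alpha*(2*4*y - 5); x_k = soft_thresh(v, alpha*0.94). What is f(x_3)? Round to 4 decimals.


FISTA on f(x) = 4*x^2 - 5*x + 0.94*|x|
L = 8, alpha = 0.0645
Iteration 1: beta = 0.0, y = 2.2268 + 0.0*(2.2268 - 2.2268) = 2.2268
  grad(y) = 12.8144, v = y - alpha*grad = 1.4003
  prox(v) = soft_thresh(1.4003, 0.0606) = 1.3396
Iteration 2: beta = 0.3333, y = 1.3396 + 0.3333*(1.3396 - 2.2268) = 1.0439
  grad(y) = 3.3514, v = y - alpha*grad = 0.8278
  prox(v) = soft_thresh(0.8278, 0.0606) = 0.7671
Iteration 3: beta = 0.5, y = 0.7671 + 0.5*(0.7671 - 1.3396) = 0.4809
  grad(y) = -1.153, v = y - alpha*grad = 0.5552
  prox(v) = soft_thresh(0.5552, 0.0606) = 0.4946
f(x_3) = 4*0.4946^2 - 5*0.4946 + 0.94*|0.4946| = -1.0296


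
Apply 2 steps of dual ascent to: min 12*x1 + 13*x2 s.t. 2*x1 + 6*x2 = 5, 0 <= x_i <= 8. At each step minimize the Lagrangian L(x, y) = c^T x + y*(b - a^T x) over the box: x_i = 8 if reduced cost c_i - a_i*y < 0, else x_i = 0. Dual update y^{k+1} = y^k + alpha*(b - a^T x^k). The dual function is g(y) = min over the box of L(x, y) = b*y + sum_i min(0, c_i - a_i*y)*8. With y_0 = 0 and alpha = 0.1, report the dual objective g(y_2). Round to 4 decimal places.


Dual ascent for LP: min 12*x1 + 13*x2, 2*x1 + 6*x2 = 5, 0 <= x_i <= 8
Step 1: y^k = 0.0, reduced costs: (12.0, 13.0)
  x^k = (0.0, 0.0), subgradient = b - a^T x = 5.0
  y^{k+1} = 0.0 + 0.1*5.0 = 0.5
Step 2: y^k = 0.5, reduced costs: (11.0, 10.0)
  x^k = (0.0, 0.0), subgradient = b - a^T x = 5.0
  y^{k+1} = 0.5 + 0.1*5.0 = 1.0
Dual objective at y_2 = 1.0: reduced costs (10.0, 7.0), box minimizer x = (0.0, 0.0)
g(y_2) = b*y + (c1 - a1*y)*x1 + (c2 - a2*y)*x2 = 5*1.0 + 10.0*0.0 + 7.0*0.0 = 5.0 + 0.0 + 0.0 = 5.0


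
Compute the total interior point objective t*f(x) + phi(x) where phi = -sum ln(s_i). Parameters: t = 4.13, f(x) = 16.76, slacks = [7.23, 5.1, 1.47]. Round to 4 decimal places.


Step 1: Compute log-barrier.
ln values: [1.9782, 1.6292, 0.3853]
phi = -(1.9782 + 1.6292 + 0.3853) = -3.9927
Step 2: Compute augmented objective.
t*f(x) = 4.13*16.76 = 69.2188
Total = 69.2188 - 3.9927 = 65.2261


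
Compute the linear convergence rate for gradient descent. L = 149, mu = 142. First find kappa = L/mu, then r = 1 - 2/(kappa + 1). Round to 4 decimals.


Step 1: Compute the condition number.
kappa = L/mu = 149/142 = 1.0493
Step 2: Compute the convergence rate.
r = 1 - 2/(kappa + 1) = 1 - 2*mu/(L + mu) = (L - mu)/(L + mu) = 7/291 = 0.0241


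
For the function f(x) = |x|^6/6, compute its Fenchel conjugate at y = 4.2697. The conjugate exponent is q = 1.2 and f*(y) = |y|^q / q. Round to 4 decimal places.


The conjugate exponent q satisfies 1/p + 1/q = 1.
p = 6, so q = 6/(6 - 1) = 1.2
|y|^q = 4.2697^1.2 = 5.7079
f*(4.2697) = 5.7079 / 1.2 = 4.7566


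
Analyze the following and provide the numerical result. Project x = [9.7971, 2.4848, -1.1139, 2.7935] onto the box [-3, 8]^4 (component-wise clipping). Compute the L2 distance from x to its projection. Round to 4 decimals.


Project each component onto [-3, 8].
clip(9.7971) = 8.0, clip(2.4848) = 2.4848, clip(-1.1139) = -1.1139, clip(2.7935) = 2.7935
Projection = [8.0, 2.4848, -1.1139, 2.7935]
Squared diffs: [3.2296, 0.0, 0.0, 0.0]
Distance = sqrt(3.2296) = 1.7971


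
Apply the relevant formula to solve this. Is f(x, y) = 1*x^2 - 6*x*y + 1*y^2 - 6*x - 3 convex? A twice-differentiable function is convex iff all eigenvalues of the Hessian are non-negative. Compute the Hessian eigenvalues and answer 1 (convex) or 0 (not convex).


The Hessian of f(x,y) = 1*x^2 - 6*x*y + 1*y^2 - 6*x - 3 is:
H = [[2, -6], [-6, 2]]
Trace = 2 + 2 = 4
Determinant = 2*2 - (-6)^2 = -32
Discriminant = (4)^2 - 4*-32 = 144.0
Eigenvalues: lambda_1 = -4.0, lambda_2 = 8.0
The function is not convex.

0


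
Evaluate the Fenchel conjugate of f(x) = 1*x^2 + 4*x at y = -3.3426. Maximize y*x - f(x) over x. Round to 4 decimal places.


f*(y) = sup_x {y*x - a*x^2 - b*x} = sup_x {(y-b)*x - a*x^2}
FOC: (y - b) - 2a*x = 0 => x* = (y - b)/(2a)
x* = (-3.3426 - 4)/(2*1) = -3.6713
f*(-3.3426) = (y-b)^2/(4a) = (-3.3426 - 4)^2/(4*1)
= 53.9138/4 = 13.4784


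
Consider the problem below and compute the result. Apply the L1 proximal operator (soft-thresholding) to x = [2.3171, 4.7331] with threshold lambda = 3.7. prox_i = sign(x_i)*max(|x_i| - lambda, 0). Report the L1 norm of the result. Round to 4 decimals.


Soft-thresholding with lambda = 3.7:
prox(2.3171) = sign(2.3171)*max(|2.3171| - 3.7, 0) = 0.0
prox(4.7331) = sign(4.7331)*max(|4.7331| - 3.7, 0) = 1.0331
prox(x) = [0.0, 1.0331]
||prox(x)||_1 = 0.0 + 1.0331 = 1.0331


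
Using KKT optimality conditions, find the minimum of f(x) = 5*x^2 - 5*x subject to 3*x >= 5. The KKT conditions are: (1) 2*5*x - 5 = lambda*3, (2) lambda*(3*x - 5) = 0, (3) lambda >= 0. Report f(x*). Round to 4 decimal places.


Step 1: Try lambda = 0 (constraint inactive).
x_unc = 5/(2*5) = 0.5
Check: 3*0.5 = 1.5 < 5 -- violated!
Step 2: Constraint must be active: 3*x = 5
x* = 5/3 = 1.6667 (rounded; the exact value 5/3 is used below)
lambda = (2*5*(5/3) - 5)/3 = 3.8889
Step 3: Compute optimal value.
f(x*) = 5*(5/3)^2 - 5*(5/3) = 5.5556


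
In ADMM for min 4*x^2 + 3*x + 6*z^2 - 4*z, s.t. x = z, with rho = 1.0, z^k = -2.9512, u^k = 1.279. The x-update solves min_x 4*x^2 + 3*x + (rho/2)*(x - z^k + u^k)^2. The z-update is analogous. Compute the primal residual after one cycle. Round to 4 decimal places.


ADMM iteration with rho = 1.0, z^k = -2.9512, u^k = 1.279
Step 1: x-update.
Minimize 4*x^2 + 3*x + (1.0/2)*(x + 2.9512 + 1.279)^2
FOC: (2*4 + 1.0)*x = -3 + 1.0*(-2.9512 - 1.279)
x^{k+1} = -0.8034
Step 2: z-update.
Minimize 6*z^2 - 4*z + (1.0/2)*(-0.8034 - z + 1.279)^2
FOC: (2*6 + 1.0)*z = 4 + 1.0*(-0.8034 + 1.279)
z^{k+1} = 0.3443
Step 3: u-update.
u^{k+1} = 1.279 - 0.8034 - 0.3443 = 0.1314
Step 4: Primal residual = |-0.8034 - 0.3443| = 1.1476


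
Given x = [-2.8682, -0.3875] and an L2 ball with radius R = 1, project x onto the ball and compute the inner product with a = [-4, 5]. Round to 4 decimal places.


Step 1: Compute ||x|| (intermediates to 6 decimals).
||x|| = sqrt((-2.8682)^2 + (-0.3875)^2) = 2.894258
Step 2: Project.
Since ||x|| > R, scale = R/||x|| = 1/2.894258 = 0.345512, proj(x) = scale * x
proj(x) = [-0.990998, -0.133886]
Step 3: Dot product.
a^T * proj(x) = -4*(-0.990998) + 5*(-0.133886) = 3.2946


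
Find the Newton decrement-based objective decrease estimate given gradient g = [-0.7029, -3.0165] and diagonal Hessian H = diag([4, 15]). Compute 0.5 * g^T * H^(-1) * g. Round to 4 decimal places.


Step 1: H is diagonal, so H^(-1) * g = [-0.1757, -0.2011].
Step 2: g^T H^(-1) g = sum_i g_i^2 / H_ii
  = (-0.7029)^2/4 + (-3.0165)^2/15
  = 0.1235 + 0.6066 = 0.7301
Step 3: Objective decrease = 0.5 * g^T H^(-1) g = 0.3651


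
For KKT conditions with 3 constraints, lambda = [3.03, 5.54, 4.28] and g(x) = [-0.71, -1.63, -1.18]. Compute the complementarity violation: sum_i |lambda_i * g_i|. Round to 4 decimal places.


KKT complementary slackness check:
lambda_1 * g_1 = 3.03 * -0.71 = -2.1513
lambda_2 * g_2 = 5.54 * -1.63 = -9.0302
lambda_3 * g_3 = 4.28 * -1.18 = -5.0504
Total violation = 2.1513 + 9.0302 + 5.0504 = 16.2319


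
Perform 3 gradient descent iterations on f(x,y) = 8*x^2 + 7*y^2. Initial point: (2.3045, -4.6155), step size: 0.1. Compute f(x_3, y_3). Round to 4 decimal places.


Gradient descent on f(x,y) = 8*x^2 + 7*y^2.
Starting point: (2.3045, -4.6155), alpha = 0.1
Step 1: grad_x = 2*8*2.3045 = 36.872, grad_y = 2*7*-4.6155 = -64.617
  x_1 = 2.3045 - 0.1*36.872 = -1.3827
  y_1 = -4.6155 - 0.1*-64.617 = 1.8462
Step 2: grad_x = 2*8*-1.3827 = -22.1232, grad_y = 2*7*1.8462 = 25.8468
  x_2 = -1.3827 - 0.1*-22.1232 = 0.8296
  y_2 = 1.8462 - 0.1*25.8468 = -0.7385
Step 3: grad_x = 2*8*0.8296 = 13.2739, grad_y = 2*7*-0.7385 = -10.3387
  x_3 = 0.8296 - 0.1*13.2739 = -0.4978
  y_3 = -0.7385 - 0.1*-10.3387 = 0.2954
f(-0.4978, 0.2954) = 8*(-0.4978)^2 + 7*0.2954^2 = 2.593


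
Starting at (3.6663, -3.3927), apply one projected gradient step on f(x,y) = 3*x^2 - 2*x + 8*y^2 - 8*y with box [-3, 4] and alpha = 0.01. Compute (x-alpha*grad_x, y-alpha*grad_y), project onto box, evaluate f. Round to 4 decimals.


Step 1: Compute gradient at (3.6663, -3.3927).
grad_x = 2*3*3.6663 - 2 = 19.9978
grad_y = 2*8*-3.3927 - 8 = -62.2832
Step 2: Gradient step.
x_raw = 3.6663 - 0.01*19.9978 = 3.4663
y_raw = -3.3927 - 0.01*-62.2832 = -2.7699
Step 3: Project onto [-3, 4].
x_proj = clip(3.4663) = 3.4663
y_proj = clip(-2.7699) = -2.7699
Step 4: Evaluate f.
f(3.4663, -2.7699) = 112.6498


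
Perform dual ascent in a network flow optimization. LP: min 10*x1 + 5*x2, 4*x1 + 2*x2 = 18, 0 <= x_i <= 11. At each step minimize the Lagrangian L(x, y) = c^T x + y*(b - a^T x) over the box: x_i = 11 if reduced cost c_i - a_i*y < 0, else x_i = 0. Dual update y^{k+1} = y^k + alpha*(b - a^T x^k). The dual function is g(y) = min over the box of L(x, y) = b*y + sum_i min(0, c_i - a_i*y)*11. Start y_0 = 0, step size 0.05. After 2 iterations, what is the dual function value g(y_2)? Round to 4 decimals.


Dual ascent for LP: min 10*x1 + 5*x2, 4*x1 + 2*x2 = 18, 0 <= x_i <= 11
Step 1: y^k = 0.0, reduced costs: (10.0, 5.0)
  x^k = (0.0, 0.0), subgradient = b - a^T x = 18.0
  y^{k+1} = 0.0 + 0.05*18.0 = 0.9
Step 2: y^k = 0.9, reduced costs: (6.4, 3.2)
  x^k = (0.0, 0.0), subgradient = b - a^T x = 18.0
  y^{k+1} = 0.9 + 0.05*18.0 = 1.8
Dual objective at y_2 = 1.8: reduced costs (2.8, 1.4), box minimizer x = (0.0, 0.0)
g(y_2) = b*y + (c1 - a1*y)*x1 + (c2 - a2*y)*x2 = 18*1.8 + 2.8*0.0 + 1.4*0.0 = 32.4 + 0.0 + 0.0 = 32.4


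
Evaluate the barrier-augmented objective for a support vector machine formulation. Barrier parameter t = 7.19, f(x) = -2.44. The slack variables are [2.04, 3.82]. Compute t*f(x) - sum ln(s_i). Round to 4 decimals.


Step 1: Compute log-barrier.
ln values: [0.7129, 1.3403]
phi = -(0.7129 + 1.3403) = -2.0532
Step 2: Compute augmented objective.
t*f(x) = 7.19*-2.44 = -17.5436
Total = -17.5436 - 2.0532 = -19.5968


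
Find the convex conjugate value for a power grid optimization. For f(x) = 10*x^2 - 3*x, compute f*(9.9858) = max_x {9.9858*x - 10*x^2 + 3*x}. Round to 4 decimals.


f*(y) = sup_x {y*x - a*x^2 - b*x} = sup_x {(y-b)*x - a*x^2}
FOC: (y - b) - 2a*x = 0 => x* = (y - b)/(2a)
x* = (9.9858 + 3)/(2*10) = 0.6493
f*(9.9858) = (y-b)^2/(4a) = (9.9858 + 3)^2/(4*10)
= 168.631/40 = 4.2158


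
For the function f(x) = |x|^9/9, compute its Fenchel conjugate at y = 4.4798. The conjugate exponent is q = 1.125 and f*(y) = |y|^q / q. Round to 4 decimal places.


The conjugate exponent q satisfies 1/p + 1/q = 1.
p = 9, so q = 9/(9 - 1) = 1.125
|y|^q = 4.4798^1.125 = 5.4034
f*(4.4798) = 5.4034 / 1.125 = 4.803


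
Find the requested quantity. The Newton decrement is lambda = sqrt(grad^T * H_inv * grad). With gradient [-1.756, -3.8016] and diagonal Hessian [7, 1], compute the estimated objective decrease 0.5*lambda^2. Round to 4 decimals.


Step 1: H is diagonal, so H^(-1) * g = [-0.2509, -3.8016].
Step 2: g^T H^(-1) g = sum_i g_i^2 / H_ii
  = (-1.756)^2/7 + (-3.8016)^2/1
  = 0.4405 + 14.4522 = 14.8927
Step 3: Objective decrease = 0.5 * g^T H^(-1) g = 7.4463


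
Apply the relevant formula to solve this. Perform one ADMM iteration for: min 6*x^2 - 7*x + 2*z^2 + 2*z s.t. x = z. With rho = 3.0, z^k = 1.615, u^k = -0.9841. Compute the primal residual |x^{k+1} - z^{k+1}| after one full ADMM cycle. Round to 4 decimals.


ADMM iteration with rho = 3.0, z^k = 1.615, u^k = -0.9841
Step 1: x-update.
Minimize 6*x^2 - 7*x + (3.0/2)*(x - 1.615 - 0.9841)^2
FOC: (2*6 + 3.0)*x = 7 + 3.0*(1.615 + 0.9841)
x^{k+1} = 0.9865
Step 2: z-update.
Minimize 2*z^2 + 2*z + (3.0/2)*(0.9865 - z - 0.9841)^2
FOC: (2*2 + 3.0)*z = -2 + 3.0*(0.9865 - 0.9841)
z^{k+1} = -0.2847
Step 3: u-update.
u^{k+1} = -0.9841 + 0.9865 + 0.2847 = 0.2871
Step 4: Primal residual = |0.9865 + 0.2847| = 1.2712


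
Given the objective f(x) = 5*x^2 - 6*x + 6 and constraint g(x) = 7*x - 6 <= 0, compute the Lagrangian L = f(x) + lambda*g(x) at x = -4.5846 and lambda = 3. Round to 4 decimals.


Step 1: Evaluate f(x).
f(-4.5846) = 5*(-4.5846)^2 - 6*(-4.5846) + 6 = 138.6004
Step 2: Evaluate g(x).
g(-4.5846) = 7*-4.5846 - 6 = -38.0922
Step 3: Compute Lagrangian.
L = 138.6004 + 3*-38.0922 = 24.3238


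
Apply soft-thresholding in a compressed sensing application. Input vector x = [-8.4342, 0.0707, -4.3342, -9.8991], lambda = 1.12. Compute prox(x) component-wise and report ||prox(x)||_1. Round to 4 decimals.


Soft-thresholding with lambda = 1.12:
prox(-8.4342) = sign(-8.4342)*max(|-8.4342| - 1.12, 0) = -7.3142
prox(0.0707) = sign(0.0707)*max(|0.0707| - 1.12, 0) = 0.0
prox(-4.3342) = sign(-4.3342)*max(|-4.3342| - 1.12, 0) = -3.2142
prox(-9.8991) = sign(-9.8991)*max(|-9.8991| - 1.12, 0) = -8.7791
prox(x) = [-7.3142, 0.0, -3.2142, -8.7791]
||prox(x)||_1 = 7.3142 + 0.0 + 3.2142 + 8.7791 = 19.3075


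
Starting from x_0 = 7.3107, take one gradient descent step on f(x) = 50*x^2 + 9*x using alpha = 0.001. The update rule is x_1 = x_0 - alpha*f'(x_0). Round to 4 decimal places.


We compute the gradient at x_0 and apply the update.
f'(x) = 100*x + 9
f'(7.3107) = 100*7.3107 + 9 = 740.07
x_1 = 7.3107 - 0.001*740.07 = 6.5706


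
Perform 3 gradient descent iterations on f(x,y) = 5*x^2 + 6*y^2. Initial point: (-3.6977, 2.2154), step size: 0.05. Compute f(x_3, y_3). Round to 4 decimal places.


Gradient descent on f(x,y) = 5*x^2 + 6*y^2.
Starting point: (-3.6977, 2.2154), alpha = 0.05
Step 1: grad_x = 2*5*-3.6977 = -36.977, grad_y = 2*6*2.2154 = 26.5848
  x_1 = -3.6977 - 0.05*-36.977 = -1.8489
  y_1 = 2.2154 - 0.05*26.5848 = 0.8862
Step 2: grad_x = 2*5*-1.8489 = -18.4885, grad_y = 2*6*0.8862 = 10.6339
  x_2 = -1.8489 - 0.05*-18.4885 = -0.9244
  y_2 = 0.8862 - 0.05*10.6339 = 0.3545
Step 3: grad_x = 2*5*-0.9244 = -9.2443, grad_y = 2*6*0.3545 = 4.2536
  x_3 = -0.9244 - 0.05*-9.2443 = -0.4622
  y_3 = 0.3545 - 0.05*4.2536 = 0.1418
f(-0.4622, 0.1418) = 5*(-0.4622)^2 + 6*0.1418^2 = 1.1888


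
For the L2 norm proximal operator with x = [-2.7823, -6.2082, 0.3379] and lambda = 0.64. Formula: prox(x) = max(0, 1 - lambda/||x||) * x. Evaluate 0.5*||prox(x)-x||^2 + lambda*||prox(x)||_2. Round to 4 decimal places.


Step 1: Compute ||x||.
||x|| = 6.8115
Step 2: Compute scaling factor.
scale = max(0, 1 - 0.64/6.8115) = 0.906
Step 3: prox(x) = [-2.5209, -5.6249, 0.3062]
||prox(x)|| = 6.1715
Step 4: Proximal objective.
0.5*||prox-x||^2 = 0.2048
lambda*||prox|| = 3.9498
Total = 4.1546


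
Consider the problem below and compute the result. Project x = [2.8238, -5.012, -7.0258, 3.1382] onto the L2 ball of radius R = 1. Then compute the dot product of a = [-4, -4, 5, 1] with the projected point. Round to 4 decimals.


Step 1: Compute ||x|| (intermediates to 6 decimals).
||x|| = sqrt(2.8238^2 + (-5.012)^2 + (-7.0258)^2 + 3.1382^2) = 9.607505
Step 2: Project.
Since ||x|| > R, scale = R/||x|| = 1/9.607505 = 0.104085, proj(x) = scale * x
proj(x) = [0.293915, -0.521674, -0.73128, 0.32664]
Step 3: Dot product.
a^T * proj(x) = -4*0.293915 - 4*(-0.521674) + 5*(-0.73128) + 1*0.32664 = -2.4187


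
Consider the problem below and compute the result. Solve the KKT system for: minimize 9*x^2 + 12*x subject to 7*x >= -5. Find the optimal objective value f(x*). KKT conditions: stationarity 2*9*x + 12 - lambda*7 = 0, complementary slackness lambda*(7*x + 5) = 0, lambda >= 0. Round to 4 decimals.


Step 1: Try lambda = 0 (constraint inactive).
Stationarity: 2*9*x + 12 = 0
x* = -12/(2*9) = -2/3 = -0.6667 (rounded; the exact value -2/3 is used below)
Check constraint: 7*-0.6667 = -4.6669 >= -5 -- satisfied.
Step 2: Compute optimal value.
f(x*) = 9*(-2/3)^2 + 12*(-2/3) = -4.0


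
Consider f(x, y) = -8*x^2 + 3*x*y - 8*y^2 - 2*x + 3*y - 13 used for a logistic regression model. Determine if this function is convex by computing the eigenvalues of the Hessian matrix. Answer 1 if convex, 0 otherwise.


The Hessian of f(x,y) = -8*x^2 + 3*x*y - 8*y^2 - 2*x + 3*y - 13 is:
H = [[-16, 3], [3, -16]]
Trace = -16 - 16 = -32
Determinant = -16*-16 - (3)^2 = 247
Discriminant = (-32)^2 - 4*247 = 36.0
Eigenvalues: lambda_1 = -19.0, lambda_2 = -13.0
The function is not convex.

0


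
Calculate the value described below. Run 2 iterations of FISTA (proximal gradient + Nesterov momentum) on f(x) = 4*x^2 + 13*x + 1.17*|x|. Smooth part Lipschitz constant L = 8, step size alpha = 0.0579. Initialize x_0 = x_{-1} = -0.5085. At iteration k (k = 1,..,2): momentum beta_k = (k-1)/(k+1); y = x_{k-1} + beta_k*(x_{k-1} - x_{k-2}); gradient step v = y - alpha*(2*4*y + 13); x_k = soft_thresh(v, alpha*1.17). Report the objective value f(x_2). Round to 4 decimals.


FISTA on f(x) = 4*x^2 + 13*x + 1.17*|x|
L = 8, alpha = 0.0579
Iteration 1: beta = 0.0, y = -0.5085 + 0.0*(-0.5085 + 0.5085) = -0.5085
  grad(y) = 8.932, v = y - alpha*grad = -1.0257
  prox(v) = soft_thresh(-1.0257, 0.0677) = -0.9579
Iteration 2: beta = 0.3333, y = -0.9579 + 0.3333*(-0.9579 + 0.5085) = -1.1077
  grad(y) = 4.1382, v = y - alpha*grad = -1.3473
  prox(v) = soft_thresh(-1.3473, 0.0677) = -1.2796
f(x_2) = 4*(-1.2796)^2 + 13*(-1.2796) + 1.17*|-1.2796| = -8.5881


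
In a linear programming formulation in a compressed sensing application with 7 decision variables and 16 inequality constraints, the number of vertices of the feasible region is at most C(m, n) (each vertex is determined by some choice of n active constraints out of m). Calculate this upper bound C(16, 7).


Each vertex corresponds to some choice of n active constraints out of m, so the number of vertices is at most C(m, n) = m! / (n!(m-n)!).
m = 16, n = 7
Numerator: 16 * 15 * 14 * 13 * 12 * 11 * 10
Denominator: 7! = 5040
C(16, 7) = 11440


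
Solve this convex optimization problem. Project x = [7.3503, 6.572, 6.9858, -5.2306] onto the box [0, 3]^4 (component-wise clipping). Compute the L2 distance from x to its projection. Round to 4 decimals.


Project each component onto [0, 3].
clip(7.3503) = 3.0, clip(6.572) = 3.0, clip(6.9858) = 3.0, clip(-5.2306) = 0.0
Projection = [3.0, 3.0, 3.0, 0.0]
Squared diffs: [18.9251, 12.7592, 15.8866, 27.3592]
Distance = sqrt(74.9301) = 8.6562


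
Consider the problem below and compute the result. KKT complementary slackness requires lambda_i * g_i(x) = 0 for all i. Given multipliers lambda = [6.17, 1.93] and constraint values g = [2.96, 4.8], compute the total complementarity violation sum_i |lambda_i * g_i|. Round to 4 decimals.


KKT complementary slackness check:
lambda_1 * g_1 = 6.17 * 2.96 = 18.2632
lambda_2 * g_2 = 1.93 * 4.8 = 9.264
Total violation = 18.2632 + 9.264 = 27.5272


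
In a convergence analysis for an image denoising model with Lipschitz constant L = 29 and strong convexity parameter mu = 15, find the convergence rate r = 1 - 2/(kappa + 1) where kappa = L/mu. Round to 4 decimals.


Step 1: Compute the condition number.
kappa = L/mu = 29/15 = 1.9333
Step 2: Compute the convergence rate.
r = 1 - 2/(kappa + 1) = 1 - 2*mu/(L + mu) = (L - mu)/(L + mu) = 14/44 = 0.3182


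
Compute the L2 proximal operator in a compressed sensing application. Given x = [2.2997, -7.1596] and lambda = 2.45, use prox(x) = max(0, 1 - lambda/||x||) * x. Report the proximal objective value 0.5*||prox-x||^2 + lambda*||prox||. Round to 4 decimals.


Step 1: Compute ||x||.
||x|| = 7.5199
Step 2: Compute scaling factor.
scale = max(0, 1 - 2.45/7.5199) = 0.6742
Step 3: prox(x) = [1.5504, -4.827]
||prox(x)|| = 5.0699
Step 4: Proximal objective.
0.5*||prox-x||^2 = 3.0013
lambda*||prox|| = 12.4213
Total = 15.4224


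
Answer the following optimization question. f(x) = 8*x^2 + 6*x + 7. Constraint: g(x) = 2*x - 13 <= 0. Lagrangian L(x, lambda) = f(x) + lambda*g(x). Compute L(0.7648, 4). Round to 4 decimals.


Step 1: Evaluate f(x).
f(0.7648) = 8*0.7648^2 + 6*0.7648 + 7 = 16.2682
Step 2: Evaluate g(x).
g(0.7648) = 2*0.7648 - 13 = -11.4704
Step 3: Compute Lagrangian.
L = 16.2682 + 4*-11.4704 = -29.6134


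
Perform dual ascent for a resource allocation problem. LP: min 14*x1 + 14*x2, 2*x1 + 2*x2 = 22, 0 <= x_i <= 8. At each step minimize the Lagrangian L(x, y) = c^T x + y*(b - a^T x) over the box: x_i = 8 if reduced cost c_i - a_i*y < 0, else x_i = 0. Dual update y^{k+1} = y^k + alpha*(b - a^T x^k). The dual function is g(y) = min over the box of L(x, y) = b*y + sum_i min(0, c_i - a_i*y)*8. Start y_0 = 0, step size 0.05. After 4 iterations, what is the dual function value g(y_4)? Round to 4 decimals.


Dual ascent for LP: min 14*x1 + 14*x2, 2*x1 + 2*x2 = 22, 0 <= x_i <= 8
Step 1: y^k = 0.0, reduced costs: (14.0, 14.0)
  x^k = (0.0, 0.0), subgradient = b - a^T x = 22.0
  y^{k+1} = 0.0 + 0.05*22.0 = 1.1
Step 2: y^k = 1.1, reduced costs: (11.8, 11.8)
  x^k = (0.0, 0.0), subgradient = b - a^T x = 22.0
  y^{k+1} = 1.1 + 0.05*22.0 = 2.2
Step 3: y^k = 2.2, reduced costs: (9.6, 9.6)
  x^k = (0.0, 0.0), subgradient = b - a^T x = 22.0
  y^{k+1} = 2.2 + 0.05*22.0 = 3.3
Step 4: y^k = 3.3, reduced costs: (7.4, 7.4)
  x^k = (0.0, 0.0), subgradient = b - a^T x = 22.0
  y^{k+1} = 3.3 + 0.05*22.0 = 4.4
Dual objective at y_4 = 4.4: reduced costs (5.2, 5.2), box minimizer x = (0.0, 0.0)
g(y_4) = b*y + (c1 - a1*y)*x1 + (c2 - a2*y)*x2 = 22*4.4 + 5.2*0.0 + 5.2*0.0 = 96.8 + 0.0 + 0.0 = 96.8


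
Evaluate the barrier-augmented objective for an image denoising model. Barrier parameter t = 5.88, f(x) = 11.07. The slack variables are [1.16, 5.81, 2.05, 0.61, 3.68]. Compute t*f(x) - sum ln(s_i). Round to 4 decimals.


Step 1: Compute log-barrier.
ln values: [0.1484, 1.7596, 0.7178, -0.4943, 1.3029]
phi = -(0.1484 + 1.7596 + 0.7178 - 0.4943 + 1.3029) = -3.4345
Step 2: Compute augmented objective.
t*f(x) = 5.88*11.07 = 65.0916
Total = 65.0916 - 3.4345 = 61.6571


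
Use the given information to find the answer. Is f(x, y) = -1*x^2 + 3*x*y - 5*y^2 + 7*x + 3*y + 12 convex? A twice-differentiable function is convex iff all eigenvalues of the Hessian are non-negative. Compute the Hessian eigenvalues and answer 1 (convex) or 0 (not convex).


The Hessian of f(x,y) = -1*x^2 + 3*x*y - 5*y^2 + 7*x + 3*y + 12 is:
H = [[-2, 3], [3, -10]]
Trace = -2 - 10 = -12
Determinant = -2*-10 - (3)^2 = 11
Discriminant = (-12)^2 - 4*11 = 100.0
Eigenvalues: lambda_1 = -11.0, lambda_2 = -1.0
The function is not convex.

0


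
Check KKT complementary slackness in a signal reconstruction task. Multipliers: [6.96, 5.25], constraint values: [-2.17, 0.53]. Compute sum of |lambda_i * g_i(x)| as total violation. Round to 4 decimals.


KKT complementary slackness check:
lambda_1 * g_1 = 6.96 * -2.17 = -15.1032
lambda_2 * g_2 = 5.25 * 0.53 = 2.7825
Total violation = 15.1032 + 2.7825 = 17.8857


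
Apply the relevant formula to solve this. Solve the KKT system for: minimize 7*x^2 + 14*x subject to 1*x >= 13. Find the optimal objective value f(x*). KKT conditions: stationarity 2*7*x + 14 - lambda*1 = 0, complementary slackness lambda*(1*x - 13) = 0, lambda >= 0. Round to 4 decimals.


Step 1: Try lambda = 0 (constraint inactive).
x_unc = -14/(2*7) = -1.0
Check: 1*-1.0 = -1.0 < 13 -- violated!
Step 2: Constraint must be active: 1*x = 13
x* = 13/1 = 13.0
lambda = (2*7*13.0 + 14)/1 = 196.0
Step 3: Compute optimal value.
f(x*) = 7*13.0^2 + 14*13.0 = 1365.0


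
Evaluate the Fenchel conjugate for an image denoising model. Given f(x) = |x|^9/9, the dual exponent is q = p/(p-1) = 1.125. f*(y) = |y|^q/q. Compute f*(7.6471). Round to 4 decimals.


The conjugate exponent q satisfies 1/p + 1/q = 1.
p = 9, so q = 9/(9 - 1) = 1.125
|y|^q = 7.6471^1.125 = 9.8613
f*(7.6471) = 9.8613 / 1.125 = 8.7656


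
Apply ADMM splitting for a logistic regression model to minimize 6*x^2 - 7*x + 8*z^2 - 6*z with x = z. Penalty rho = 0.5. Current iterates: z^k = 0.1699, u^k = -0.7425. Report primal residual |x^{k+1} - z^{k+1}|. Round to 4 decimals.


ADMM iteration with rho = 0.5, z^k = 0.1699, u^k = -0.7425
Step 1: x-update.
Minimize 6*x^2 - 7*x + (0.5/2)*(x - 0.1699 - 0.7425)^2
FOC: (2*6 + 0.5)*x = 7 + 0.5*(0.1699 + 0.7425)
x^{k+1} = 0.5965
Step 2: z-update.
Minimize 8*z^2 - 6*z + (0.5/2)*(0.5965 - z - 0.7425)^2
FOC: (2*8 + 0.5)*z = 6 + 0.5*(0.5965 - 0.7425)
z^{k+1} = 0.3592
Step 3: u-update.
u^{k+1} = -0.7425 + 0.5965 - 0.3592 = -0.5052
Step 4: Primal residual = |0.5965 - 0.3592| = 0.2373


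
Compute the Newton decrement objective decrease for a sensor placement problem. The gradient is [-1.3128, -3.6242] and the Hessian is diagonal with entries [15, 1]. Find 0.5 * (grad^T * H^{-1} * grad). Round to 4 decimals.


Step 1: H is diagonal, so H^(-1) * g = [-0.0875, -3.6242].
Step 2: g^T H^(-1) g = sum_i g_i^2 / H_ii
  = (-1.3128)^2/15 + (-3.6242)^2/1
  = 0.1149 + 13.1348 = 13.2497
Step 3: Objective decrease = 0.5 * g^T H^(-1) g = 6.6249


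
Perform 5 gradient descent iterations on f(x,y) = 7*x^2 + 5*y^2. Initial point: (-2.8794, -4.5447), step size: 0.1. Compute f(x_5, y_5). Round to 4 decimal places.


Gradient descent on f(x,y) = 7*x^2 + 5*y^2.
Starting point: (-2.8794, -4.5447), alpha = 0.1
Step 1: grad_x = 2*7*-2.8794 = -40.3116, grad_y = 2*5*-4.5447 = -45.447
  x_1 = -2.8794 - 0.1*-40.3116 = 1.1518
  y_1 = -4.5447 - 0.1*-45.447 = 0.0
Step 2: grad_x = 2*7*1.1518 = 16.1246, grad_y = 2*5*0.0 = 0.0
  x_2 = 1.1518 - 0.1*16.1246 = -0.4607
  y_2 = 0.0 - 0.1*0.0 = 0.0
Step 3: grad_x = 2*7*-0.4607 = -6.4499, grad_y = 2*5*0.0 = 0.0
  x_3 = -0.4607 - 0.1*-6.4499 = 0.1843
  y_3 = 0.0 - 0.1*0.0 = 0.0
Step 4: grad_x = 2*7*0.1843 = 2.5799, grad_y = 2*5*0.0 = 0.0
  x_4 = 0.1843 - 0.1*2.5799 = -0.0737
  y_4 = 0.0 - 0.1*0.0 = 0.0
Step 5: grad_x = 2*7*-0.0737 = -1.032, grad_y = 2*5*0.0 = 0.0
  x_5 = -0.0737 - 0.1*-1.032 = 0.0295
  y_5 = 0.0 - 0.1*0.0 = 0.0
f(0.0295, 0.0) = 7*0.0295^2 + 5*0.0^2 = 0.0061


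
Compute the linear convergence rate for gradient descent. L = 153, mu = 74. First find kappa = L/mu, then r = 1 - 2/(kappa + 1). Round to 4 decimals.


Step 1: Compute the condition number.
kappa = L/mu = 153/74 = 2.0676
Step 2: Compute the convergence rate.
r = 1 - 2/(kappa + 1) = 1 - 2*mu/(L + mu) = (L - mu)/(L + mu) = 79/227 = 0.348


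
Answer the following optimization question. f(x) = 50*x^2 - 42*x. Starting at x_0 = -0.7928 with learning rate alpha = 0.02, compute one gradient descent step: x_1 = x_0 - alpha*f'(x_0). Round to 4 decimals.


We compute the gradient at x_0 and apply the update.
f'(x) = 100*x - 42
f'(-0.7928) = 100*-0.7928 - 42 = -121.28
x_1 = -0.7928 - 0.02*-121.28 = 1.6328
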